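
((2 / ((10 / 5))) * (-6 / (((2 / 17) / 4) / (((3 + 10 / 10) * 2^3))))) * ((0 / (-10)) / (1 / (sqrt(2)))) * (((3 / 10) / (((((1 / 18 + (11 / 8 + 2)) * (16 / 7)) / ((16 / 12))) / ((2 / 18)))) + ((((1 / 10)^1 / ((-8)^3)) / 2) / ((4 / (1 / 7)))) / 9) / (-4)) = 0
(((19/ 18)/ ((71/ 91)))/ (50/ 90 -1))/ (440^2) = -1729/ 109964800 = -0.00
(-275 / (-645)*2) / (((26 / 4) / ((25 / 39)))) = 0.08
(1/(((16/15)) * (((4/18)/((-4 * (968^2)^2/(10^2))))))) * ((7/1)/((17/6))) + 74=-31114620288622/85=-366054356336.73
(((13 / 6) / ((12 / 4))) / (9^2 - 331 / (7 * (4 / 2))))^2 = 8281 / 52229529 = 0.00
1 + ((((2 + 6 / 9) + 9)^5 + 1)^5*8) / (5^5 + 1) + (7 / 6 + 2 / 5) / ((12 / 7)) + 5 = 63948614272316438214460089967549662940769 / 52972483862376360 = 1207204374981854702592158.00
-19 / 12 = -1.58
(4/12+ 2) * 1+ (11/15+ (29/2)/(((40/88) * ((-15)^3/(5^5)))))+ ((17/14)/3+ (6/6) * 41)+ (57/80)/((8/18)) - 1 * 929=-55185731/60480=-912.46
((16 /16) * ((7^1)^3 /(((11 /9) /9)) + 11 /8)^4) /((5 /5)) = 2445805751342533650625 /59969536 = 40784136654693.04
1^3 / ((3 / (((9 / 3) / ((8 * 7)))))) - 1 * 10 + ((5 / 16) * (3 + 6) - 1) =-8.17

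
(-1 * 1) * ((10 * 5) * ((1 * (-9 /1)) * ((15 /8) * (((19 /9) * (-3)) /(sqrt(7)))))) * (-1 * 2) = 21375 * sqrt(7) /14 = 4039.50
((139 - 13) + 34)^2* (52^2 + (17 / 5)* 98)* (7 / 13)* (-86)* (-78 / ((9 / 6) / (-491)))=-91928745000960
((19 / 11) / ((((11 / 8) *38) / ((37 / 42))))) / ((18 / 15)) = 185 / 7623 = 0.02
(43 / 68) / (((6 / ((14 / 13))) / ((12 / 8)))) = 301 / 1768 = 0.17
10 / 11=0.91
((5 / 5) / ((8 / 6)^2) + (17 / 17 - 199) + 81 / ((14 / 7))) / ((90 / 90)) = -2511 / 16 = -156.94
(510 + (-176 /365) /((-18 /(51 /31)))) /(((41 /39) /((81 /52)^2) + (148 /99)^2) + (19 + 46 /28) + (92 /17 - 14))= 34.64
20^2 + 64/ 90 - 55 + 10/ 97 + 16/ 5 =1523447/ 4365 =349.01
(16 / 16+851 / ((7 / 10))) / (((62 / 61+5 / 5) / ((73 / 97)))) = 454.11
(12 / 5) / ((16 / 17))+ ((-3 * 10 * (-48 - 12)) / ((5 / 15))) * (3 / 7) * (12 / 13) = 3892641 / 1820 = 2138.81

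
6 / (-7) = -6 / 7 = -0.86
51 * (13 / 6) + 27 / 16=1795 / 16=112.19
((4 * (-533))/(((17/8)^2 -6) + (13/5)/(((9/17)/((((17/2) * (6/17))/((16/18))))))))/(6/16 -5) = 5457920/178673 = 30.55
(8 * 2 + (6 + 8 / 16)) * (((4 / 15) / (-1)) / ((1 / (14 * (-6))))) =504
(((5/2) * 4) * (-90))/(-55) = 180/11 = 16.36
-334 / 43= -7.77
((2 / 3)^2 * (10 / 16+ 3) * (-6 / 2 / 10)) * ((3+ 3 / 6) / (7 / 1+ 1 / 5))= -203 / 864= -0.23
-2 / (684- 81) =-2 / 603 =-0.00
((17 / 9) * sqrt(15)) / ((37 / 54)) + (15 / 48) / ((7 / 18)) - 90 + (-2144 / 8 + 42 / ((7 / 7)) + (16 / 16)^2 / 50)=-441247 / 1400 + 102 * sqrt(15) / 37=-304.50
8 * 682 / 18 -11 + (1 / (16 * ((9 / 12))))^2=42065 / 144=292.12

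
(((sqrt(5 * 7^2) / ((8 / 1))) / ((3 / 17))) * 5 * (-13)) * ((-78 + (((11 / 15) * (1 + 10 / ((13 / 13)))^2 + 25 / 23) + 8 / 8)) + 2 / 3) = -799799 * sqrt(5) / 184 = -9719.59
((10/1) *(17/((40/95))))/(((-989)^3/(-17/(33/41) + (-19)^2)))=-0.00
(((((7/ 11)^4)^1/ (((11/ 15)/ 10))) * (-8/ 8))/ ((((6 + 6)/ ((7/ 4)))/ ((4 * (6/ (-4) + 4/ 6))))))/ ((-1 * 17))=-2100875/ 32854404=-0.06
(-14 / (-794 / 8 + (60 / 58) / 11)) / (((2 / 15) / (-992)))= -1050.47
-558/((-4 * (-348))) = -93/232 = -0.40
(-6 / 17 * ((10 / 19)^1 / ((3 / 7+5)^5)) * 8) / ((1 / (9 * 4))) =-9075780 / 799779977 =-0.01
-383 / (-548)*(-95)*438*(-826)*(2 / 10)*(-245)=-161254790655 / 137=-1177042267.55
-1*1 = -1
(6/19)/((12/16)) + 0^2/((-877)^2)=8/19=0.42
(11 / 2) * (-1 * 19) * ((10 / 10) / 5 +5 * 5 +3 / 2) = -2790.15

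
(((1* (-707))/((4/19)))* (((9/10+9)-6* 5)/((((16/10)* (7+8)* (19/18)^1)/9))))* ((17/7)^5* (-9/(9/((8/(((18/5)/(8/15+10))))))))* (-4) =2277136839603/12005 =189682368.98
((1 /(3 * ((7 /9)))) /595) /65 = 3 /270725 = 0.00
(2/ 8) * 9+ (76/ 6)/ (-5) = -17/ 60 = -0.28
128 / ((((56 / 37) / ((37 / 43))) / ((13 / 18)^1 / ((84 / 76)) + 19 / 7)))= 13941896 / 56889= 245.07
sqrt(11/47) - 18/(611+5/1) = -9/308+sqrt(517)/47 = 0.45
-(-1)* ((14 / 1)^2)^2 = 38416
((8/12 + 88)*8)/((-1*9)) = -2128/27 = -78.81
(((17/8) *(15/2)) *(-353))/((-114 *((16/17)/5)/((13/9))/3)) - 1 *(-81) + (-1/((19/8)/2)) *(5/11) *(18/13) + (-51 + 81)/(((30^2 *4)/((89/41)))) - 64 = 986060256527/855528960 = 1152.57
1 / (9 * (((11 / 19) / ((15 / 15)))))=19 / 99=0.19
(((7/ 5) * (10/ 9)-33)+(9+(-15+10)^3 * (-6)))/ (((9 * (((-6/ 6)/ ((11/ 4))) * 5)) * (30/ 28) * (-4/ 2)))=126049/ 6075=20.75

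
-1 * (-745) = 745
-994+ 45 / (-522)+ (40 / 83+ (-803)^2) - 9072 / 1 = 3055654707 / 4814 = 634743.40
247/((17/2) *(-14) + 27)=-247/92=-2.68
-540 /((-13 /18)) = 747.69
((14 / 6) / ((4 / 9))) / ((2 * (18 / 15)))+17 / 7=517 / 112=4.62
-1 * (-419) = 419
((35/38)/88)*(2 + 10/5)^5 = 2240/209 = 10.72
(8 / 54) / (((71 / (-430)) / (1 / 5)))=-0.18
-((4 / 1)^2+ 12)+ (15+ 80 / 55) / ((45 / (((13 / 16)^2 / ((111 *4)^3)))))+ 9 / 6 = -293927315712131 / 11091596820480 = -26.50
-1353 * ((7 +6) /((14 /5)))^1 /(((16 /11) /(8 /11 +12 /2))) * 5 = -16269825 /112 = -145266.29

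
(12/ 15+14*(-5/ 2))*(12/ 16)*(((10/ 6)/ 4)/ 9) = -19/ 16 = -1.19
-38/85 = -0.45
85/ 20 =17/ 4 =4.25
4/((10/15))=6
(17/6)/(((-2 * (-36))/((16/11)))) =17/297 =0.06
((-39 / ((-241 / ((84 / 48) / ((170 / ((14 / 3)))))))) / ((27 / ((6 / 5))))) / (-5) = -0.00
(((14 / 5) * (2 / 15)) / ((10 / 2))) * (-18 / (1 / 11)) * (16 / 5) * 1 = -47.31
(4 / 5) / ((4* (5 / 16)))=16 / 25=0.64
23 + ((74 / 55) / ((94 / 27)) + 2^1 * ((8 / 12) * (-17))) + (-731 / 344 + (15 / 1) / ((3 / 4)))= 1153621 / 62040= 18.59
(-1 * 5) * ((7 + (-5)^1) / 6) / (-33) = 5 / 99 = 0.05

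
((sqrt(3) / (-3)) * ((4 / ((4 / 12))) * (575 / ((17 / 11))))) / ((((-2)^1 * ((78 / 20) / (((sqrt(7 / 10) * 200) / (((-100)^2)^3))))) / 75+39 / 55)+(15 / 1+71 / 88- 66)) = -1696639252000 * sqrt(3) / 8899404799999943586440049+2547001600000000000 * sqrt(210) / 8899404799999943586440049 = 0.00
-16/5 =-3.20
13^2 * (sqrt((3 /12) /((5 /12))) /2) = 169 * sqrt(15) /10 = 65.45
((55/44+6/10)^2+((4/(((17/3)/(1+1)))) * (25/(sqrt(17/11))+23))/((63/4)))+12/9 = 8.62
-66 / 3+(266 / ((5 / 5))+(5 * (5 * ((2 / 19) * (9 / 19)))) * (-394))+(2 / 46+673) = 3536312 / 8303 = 425.91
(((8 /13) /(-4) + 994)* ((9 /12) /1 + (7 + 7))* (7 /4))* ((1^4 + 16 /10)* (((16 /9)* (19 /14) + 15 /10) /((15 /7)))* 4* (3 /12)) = 65765707 /540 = 121788.35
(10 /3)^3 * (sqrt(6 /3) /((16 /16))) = 1000 * sqrt(2) /27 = 52.38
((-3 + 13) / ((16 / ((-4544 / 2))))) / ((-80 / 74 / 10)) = 13135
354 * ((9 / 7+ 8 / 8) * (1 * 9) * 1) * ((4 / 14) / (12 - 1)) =101952 / 539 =189.15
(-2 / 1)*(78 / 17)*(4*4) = -2496 / 17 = -146.82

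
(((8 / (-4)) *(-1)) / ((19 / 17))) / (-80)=-17 / 760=-0.02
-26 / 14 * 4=-52 / 7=-7.43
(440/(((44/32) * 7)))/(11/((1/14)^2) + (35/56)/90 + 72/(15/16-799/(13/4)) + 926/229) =537545733120/25396174093591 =0.02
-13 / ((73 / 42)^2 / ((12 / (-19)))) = 275184 / 101251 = 2.72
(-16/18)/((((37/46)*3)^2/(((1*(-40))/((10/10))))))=677120/110889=6.11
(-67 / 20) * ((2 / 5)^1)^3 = -134 / 625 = -0.21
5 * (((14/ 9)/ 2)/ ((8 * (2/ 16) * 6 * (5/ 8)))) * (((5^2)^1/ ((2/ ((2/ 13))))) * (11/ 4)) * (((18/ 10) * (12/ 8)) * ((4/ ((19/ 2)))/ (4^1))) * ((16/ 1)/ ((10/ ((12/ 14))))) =528/ 247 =2.14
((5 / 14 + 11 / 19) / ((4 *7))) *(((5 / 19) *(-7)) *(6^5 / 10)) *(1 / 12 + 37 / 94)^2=-486483003 / 44657144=-10.89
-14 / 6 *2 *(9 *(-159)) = 6678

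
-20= -20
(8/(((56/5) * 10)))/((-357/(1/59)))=-1/294882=-0.00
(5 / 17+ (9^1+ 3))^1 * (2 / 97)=0.25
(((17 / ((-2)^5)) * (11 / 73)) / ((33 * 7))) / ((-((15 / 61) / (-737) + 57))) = 764269 / 125707667904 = 0.00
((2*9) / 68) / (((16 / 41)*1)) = 369 / 544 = 0.68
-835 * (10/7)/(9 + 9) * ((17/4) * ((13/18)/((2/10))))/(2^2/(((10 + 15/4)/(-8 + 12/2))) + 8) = -14925625/108864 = -137.10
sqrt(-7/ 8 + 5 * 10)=sqrt(786)/ 4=7.01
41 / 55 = 0.75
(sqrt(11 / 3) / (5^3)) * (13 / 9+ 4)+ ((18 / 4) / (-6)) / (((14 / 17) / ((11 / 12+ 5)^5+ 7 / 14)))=-30674014039 / 4644864+ 49 * sqrt(33) / 3375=-6603.77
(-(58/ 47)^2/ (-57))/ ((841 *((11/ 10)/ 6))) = 80/ 461681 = 0.00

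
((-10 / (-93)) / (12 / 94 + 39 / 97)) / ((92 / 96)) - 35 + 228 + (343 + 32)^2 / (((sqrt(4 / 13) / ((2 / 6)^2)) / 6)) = 66538091 / 344379 + 46875*sqrt(13) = 169203.43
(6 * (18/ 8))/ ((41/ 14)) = 189/ 41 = 4.61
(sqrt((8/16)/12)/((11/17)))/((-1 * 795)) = -17 * sqrt(6)/104940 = -0.00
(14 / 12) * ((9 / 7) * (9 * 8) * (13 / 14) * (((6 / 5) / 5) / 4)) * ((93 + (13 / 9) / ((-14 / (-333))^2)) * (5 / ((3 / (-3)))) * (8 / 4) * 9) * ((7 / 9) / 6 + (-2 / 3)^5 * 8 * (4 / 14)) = 4056303537 / 48020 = 84471.13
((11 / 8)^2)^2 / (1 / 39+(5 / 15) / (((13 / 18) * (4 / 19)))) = 570999 / 354304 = 1.61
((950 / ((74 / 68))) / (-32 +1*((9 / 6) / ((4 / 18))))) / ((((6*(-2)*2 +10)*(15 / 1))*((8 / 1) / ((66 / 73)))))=35530 / 1909607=0.02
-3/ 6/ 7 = -1/ 14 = -0.07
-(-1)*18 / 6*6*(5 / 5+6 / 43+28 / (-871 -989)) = 134904 / 6665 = 20.24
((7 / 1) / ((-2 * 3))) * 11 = -77 / 6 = -12.83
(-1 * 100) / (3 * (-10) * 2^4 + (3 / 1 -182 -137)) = 25 / 199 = 0.13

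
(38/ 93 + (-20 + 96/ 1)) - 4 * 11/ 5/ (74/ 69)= 1173436/ 17205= 68.20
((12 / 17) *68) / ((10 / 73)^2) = 63948 / 25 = 2557.92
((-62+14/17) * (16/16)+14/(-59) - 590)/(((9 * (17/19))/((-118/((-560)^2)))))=0.03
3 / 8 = 0.38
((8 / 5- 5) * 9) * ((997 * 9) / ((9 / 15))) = -457623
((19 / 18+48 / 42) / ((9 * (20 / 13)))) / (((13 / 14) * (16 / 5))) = 0.05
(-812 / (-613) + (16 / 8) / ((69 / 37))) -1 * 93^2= -365725363 / 42297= -8646.60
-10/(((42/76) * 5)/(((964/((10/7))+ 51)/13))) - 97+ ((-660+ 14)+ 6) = -1281809/1365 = -939.05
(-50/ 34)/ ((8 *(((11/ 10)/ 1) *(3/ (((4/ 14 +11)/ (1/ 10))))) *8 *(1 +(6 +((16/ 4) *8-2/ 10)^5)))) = -154296875/ 6385083763980768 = -0.00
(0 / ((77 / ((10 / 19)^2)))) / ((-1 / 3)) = 0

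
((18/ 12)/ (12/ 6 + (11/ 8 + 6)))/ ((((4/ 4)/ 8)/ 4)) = 128/ 25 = 5.12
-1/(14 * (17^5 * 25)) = -1/496949950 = -0.00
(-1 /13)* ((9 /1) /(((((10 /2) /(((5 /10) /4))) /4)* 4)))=-9 /520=-0.02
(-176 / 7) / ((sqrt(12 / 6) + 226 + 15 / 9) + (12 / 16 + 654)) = -22363968 / 784886431 + 25344* sqrt(2) / 784886431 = -0.03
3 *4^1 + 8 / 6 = 13.33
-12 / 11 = -1.09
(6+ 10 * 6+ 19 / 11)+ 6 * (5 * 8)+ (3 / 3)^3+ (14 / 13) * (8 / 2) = 44764 / 143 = 313.03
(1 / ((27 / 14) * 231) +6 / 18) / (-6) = -299 / 5346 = -0.06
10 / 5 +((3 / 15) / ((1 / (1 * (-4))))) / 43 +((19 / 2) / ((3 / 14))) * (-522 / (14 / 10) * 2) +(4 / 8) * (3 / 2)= -28429251 / 860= -33057.27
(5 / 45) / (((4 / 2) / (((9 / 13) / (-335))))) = -1 / 8710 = -0.00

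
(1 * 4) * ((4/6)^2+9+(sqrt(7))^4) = 2104/9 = 233.78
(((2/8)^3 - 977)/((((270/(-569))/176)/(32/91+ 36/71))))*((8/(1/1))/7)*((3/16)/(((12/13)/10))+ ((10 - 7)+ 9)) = 243722343650159/48845160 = 4989692.81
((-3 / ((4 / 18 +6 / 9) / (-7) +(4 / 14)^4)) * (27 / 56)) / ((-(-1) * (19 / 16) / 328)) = 20503854 / 6175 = 3320.46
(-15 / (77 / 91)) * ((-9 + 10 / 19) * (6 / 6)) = 31395 / 209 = 150.22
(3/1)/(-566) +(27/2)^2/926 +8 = 8586607/1048232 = 8.19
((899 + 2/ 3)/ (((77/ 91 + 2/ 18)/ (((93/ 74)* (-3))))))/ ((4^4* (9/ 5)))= -16315455/ 2121728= -7.69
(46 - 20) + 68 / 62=840 / 31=27.10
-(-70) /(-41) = -70 /41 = -1.71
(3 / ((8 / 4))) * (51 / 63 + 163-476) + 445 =-23.29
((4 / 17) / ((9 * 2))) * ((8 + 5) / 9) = 26 / 1377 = 0.02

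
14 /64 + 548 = 17543 /32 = 548.22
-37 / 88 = -0.42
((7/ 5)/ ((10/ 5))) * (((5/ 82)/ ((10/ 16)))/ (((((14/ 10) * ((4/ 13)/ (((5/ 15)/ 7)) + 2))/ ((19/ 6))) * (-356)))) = -247/ 4816680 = -0.00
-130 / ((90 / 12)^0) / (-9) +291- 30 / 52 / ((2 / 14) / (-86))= 76372 / 117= 652.75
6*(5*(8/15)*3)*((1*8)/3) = 128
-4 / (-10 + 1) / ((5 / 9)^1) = 4 / 5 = 0.80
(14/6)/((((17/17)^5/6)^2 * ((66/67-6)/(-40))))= 670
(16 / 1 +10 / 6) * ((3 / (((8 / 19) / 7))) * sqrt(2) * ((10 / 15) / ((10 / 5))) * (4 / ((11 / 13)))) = 1963.55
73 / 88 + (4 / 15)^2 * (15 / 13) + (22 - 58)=-602117 / 17160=-35.09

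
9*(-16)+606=462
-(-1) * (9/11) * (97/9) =97/11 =8.82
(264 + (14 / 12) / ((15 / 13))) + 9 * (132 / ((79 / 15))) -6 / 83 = 289463747 / 590130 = 490.51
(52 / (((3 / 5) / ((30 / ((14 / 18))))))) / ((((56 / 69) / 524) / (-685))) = -72443065500 / 49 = -1478429908.16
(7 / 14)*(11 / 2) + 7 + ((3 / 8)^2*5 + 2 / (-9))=5893 / 576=10.23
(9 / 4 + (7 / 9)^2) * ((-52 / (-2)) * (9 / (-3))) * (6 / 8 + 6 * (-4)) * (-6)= -372775 / 12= -31064.58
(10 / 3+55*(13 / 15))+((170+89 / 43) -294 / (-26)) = 131017 / 559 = 234.38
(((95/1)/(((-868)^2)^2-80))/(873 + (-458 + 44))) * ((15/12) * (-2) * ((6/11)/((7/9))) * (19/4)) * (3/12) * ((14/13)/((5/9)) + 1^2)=-0.00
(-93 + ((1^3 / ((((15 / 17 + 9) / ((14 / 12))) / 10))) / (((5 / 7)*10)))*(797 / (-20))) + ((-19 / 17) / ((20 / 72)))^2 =-347067163 / 4161600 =-83.40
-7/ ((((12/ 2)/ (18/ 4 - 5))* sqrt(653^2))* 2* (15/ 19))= 133/ 235080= 0.00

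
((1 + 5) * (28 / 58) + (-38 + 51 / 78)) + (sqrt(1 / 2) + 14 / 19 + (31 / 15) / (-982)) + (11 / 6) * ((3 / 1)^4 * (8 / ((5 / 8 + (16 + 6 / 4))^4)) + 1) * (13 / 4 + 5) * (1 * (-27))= -571971476694634541 / 1286653767555000 + sqrt(2) / 2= -443.83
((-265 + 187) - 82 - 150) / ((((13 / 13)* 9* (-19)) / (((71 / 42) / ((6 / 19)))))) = 9.70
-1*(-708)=708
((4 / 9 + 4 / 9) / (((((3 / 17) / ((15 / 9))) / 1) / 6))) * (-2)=-2720 / 27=-100.74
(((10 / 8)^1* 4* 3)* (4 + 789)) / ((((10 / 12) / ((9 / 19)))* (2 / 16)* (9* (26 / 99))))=434808 / 19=22884.63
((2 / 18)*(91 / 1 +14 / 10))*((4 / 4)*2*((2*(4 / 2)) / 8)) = 154 / 15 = 10.27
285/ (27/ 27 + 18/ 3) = 285/ 7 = 40.71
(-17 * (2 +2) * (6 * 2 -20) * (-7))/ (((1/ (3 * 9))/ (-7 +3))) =411264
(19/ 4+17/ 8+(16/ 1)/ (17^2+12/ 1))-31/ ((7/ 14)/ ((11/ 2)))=-334.07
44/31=1.42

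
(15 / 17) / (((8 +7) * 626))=1 / 10642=0.00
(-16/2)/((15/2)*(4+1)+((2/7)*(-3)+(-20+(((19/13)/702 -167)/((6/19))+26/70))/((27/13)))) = 31842720/905241637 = 0.04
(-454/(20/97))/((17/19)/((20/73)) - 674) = 836722/254879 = 3.28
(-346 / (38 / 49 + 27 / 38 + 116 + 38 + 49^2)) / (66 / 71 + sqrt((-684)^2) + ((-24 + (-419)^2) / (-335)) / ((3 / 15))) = 3064706764 / 43817034190309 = 0.00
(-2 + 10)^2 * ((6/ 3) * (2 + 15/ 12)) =416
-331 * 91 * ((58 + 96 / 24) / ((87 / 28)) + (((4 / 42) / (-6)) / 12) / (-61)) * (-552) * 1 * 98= 517649527635604 / 15921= 32513631532.92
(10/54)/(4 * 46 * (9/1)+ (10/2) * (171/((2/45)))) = 10/1128249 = 0.00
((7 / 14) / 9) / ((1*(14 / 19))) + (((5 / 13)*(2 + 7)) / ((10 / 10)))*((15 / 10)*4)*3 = 62.38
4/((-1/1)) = -4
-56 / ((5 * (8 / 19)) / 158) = -21014 / 5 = -4202.80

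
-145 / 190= -29 / 38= -0.76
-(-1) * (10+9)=19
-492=-492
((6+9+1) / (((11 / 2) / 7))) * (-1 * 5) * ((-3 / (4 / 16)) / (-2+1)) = -13440 / 11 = -1221.82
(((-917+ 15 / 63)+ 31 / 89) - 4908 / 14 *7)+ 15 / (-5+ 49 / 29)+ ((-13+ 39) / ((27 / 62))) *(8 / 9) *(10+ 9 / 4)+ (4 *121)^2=1121640675443 / 4844448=231531.16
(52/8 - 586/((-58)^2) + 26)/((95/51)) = 1386486/79895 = 17.35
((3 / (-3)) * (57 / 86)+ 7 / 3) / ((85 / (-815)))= -70253 / 4386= -16.02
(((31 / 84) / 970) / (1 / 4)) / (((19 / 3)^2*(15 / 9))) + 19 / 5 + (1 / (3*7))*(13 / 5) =144270877 / 36767850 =3.92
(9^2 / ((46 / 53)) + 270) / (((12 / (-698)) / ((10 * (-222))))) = 1079074845 / 23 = 46916297.61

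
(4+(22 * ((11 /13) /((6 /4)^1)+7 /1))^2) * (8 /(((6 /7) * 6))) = 589766576 /13689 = 43083.25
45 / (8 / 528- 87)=-2970 / 5741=-0.52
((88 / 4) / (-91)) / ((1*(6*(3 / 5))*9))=-55 / 7371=-0.01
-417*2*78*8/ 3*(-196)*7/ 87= 2735673.38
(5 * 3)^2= 225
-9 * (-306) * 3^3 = 74358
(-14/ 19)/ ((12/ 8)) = -28/ 57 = -0.49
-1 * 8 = -8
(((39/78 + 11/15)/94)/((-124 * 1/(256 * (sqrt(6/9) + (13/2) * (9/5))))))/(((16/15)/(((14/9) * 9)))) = -30303/7285 - 518 * sqrt(6)/4371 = -4.45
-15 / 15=-1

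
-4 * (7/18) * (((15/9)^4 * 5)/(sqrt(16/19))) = -21875 * sqrt(19)/1458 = -65.40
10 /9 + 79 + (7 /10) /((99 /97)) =26663 /330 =80.80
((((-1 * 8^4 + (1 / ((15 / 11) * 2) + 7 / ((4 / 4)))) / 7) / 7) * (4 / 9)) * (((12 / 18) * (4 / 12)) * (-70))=981272 / 1701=576.88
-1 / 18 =-0.06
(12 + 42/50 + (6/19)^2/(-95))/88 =2201559/15089800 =0.15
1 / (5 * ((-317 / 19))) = -19 / 1585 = -0.01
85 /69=1.23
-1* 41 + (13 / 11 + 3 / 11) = -435 / 11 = -39.55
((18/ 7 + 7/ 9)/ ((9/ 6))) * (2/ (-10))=-422/ 945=-0.45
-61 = -61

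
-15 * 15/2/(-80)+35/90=517/288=1.80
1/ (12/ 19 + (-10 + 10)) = 19/ 12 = 1.58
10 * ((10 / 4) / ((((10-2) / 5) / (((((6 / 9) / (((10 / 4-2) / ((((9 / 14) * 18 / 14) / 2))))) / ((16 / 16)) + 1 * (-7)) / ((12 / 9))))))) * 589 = -17449125 / 392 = -44513.07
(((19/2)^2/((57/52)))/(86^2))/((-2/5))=-1235/44376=-0.03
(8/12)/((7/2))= 0.19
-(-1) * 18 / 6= 3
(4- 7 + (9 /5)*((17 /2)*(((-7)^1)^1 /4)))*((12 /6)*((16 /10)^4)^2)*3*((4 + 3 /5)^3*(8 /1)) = -1458701454016512 /244140625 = -5974841.16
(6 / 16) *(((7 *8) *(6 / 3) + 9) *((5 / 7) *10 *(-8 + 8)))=0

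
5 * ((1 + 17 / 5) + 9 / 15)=25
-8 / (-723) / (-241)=-0.00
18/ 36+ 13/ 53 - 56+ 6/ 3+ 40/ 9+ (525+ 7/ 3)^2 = 265242179/ 954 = 278031.63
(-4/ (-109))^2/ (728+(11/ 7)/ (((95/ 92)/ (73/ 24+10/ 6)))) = 63840/ 34850644229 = 0.00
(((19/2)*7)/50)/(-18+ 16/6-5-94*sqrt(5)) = -0.01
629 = 629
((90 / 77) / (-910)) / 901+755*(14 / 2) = 33365827486 / 6313307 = 5285.00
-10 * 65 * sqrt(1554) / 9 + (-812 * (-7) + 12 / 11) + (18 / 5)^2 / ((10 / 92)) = 7980944 / 1375 - 650 * sqrt(1554) / 9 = 2957.26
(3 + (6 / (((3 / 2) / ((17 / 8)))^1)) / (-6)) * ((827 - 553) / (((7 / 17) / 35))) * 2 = 221255 / 3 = 73751.67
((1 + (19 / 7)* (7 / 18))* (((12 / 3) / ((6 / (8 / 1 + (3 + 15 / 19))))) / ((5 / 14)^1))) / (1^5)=116032 / 2565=45.24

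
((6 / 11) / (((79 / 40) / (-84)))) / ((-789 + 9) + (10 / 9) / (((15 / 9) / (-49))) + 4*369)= -6048 / 172931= -0.03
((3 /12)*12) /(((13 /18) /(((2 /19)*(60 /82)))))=3240 /10127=0.32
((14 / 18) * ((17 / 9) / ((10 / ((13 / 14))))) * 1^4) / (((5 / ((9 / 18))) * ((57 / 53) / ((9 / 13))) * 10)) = 0.00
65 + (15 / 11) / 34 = 24325 / 374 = 65.04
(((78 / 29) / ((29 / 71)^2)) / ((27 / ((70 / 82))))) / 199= 4587310 / 1790908659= 0.00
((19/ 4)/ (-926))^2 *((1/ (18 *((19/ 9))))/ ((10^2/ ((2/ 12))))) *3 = 19/ 5487846400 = 0.00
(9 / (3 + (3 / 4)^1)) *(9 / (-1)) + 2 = -98 / 5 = -19.60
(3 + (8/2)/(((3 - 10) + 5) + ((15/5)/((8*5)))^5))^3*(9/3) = 25769528588694110888938533/8589904015560119691251093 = 3.00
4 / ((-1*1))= -4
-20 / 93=-0.22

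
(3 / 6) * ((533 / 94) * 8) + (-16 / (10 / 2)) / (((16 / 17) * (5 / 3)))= 24253 / 1175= 20.64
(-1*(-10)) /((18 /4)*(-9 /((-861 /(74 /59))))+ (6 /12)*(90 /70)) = 338660 /23769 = 14.25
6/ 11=0.55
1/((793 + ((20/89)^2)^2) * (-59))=-62742241/2935530669667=-0.00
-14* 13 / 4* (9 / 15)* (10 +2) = -1638 / 5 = -327.60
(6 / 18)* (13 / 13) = 1 / 3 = 0.33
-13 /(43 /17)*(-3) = 15.42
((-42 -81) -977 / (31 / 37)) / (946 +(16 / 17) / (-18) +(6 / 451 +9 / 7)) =-19302485202 / 14183741953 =-1.36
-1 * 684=-684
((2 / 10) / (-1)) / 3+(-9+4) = -5.07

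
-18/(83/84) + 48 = 2472/83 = 29.78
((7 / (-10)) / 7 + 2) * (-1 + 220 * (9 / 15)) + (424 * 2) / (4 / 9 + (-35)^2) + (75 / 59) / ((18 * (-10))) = 249.58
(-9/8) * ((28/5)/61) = -63/610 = -0.10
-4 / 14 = -2 / 7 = -0.29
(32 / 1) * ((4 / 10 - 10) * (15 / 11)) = -4608 / 11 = -418.91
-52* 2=-104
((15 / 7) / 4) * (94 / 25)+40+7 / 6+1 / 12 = 6057 / 140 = 43.26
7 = 7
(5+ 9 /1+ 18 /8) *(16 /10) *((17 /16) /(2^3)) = 221 /64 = 3.45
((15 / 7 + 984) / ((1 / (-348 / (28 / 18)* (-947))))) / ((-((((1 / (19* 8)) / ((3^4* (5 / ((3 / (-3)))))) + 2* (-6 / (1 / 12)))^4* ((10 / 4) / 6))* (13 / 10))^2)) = -93550826879277643610803826154276241224499200000000 / 24290063508471030299252833356329361528090136639054399319677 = -0.00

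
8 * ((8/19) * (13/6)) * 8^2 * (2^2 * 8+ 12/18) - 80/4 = 2605732/171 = 15238.20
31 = 31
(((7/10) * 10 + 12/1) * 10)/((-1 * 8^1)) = -95/4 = -23.75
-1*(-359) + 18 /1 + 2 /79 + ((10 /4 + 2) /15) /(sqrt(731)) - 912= -42263 /79 + 3*sqrt(731) /7310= -534.96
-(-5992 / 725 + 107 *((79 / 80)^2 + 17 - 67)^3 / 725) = 3306577542410579253 / 190054400000000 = 17398.06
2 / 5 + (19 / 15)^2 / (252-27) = 20611 / 50625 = 0.41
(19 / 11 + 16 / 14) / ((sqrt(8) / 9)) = 1989*sqrt(2) / 308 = 9.13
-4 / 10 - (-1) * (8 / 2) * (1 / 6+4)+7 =23.27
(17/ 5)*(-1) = -3.40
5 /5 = 1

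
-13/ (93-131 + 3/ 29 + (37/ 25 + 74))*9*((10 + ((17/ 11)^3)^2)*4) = -273091992975/ 928297964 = -294.19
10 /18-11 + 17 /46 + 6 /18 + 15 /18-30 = -8054 /207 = -38.91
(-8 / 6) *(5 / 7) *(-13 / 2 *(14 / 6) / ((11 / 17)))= 2210 / 99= 22.32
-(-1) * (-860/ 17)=-860/ 17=-50.59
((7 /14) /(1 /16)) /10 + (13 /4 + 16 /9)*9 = 921 /20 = 46.05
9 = 9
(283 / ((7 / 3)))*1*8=6792 / 7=970.29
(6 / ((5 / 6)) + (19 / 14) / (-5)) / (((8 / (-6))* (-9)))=97 / 168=0.58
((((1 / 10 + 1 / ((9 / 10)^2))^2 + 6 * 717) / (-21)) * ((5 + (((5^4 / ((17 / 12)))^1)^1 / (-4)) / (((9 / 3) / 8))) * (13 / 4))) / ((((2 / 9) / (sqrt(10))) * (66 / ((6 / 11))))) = 2122599989107 * sqrt(10) / 296382240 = 22647.28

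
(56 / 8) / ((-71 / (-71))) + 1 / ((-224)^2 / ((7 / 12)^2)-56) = 1031801 / 147400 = 7.00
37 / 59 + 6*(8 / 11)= 3239 / 649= 4.99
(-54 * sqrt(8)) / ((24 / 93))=-837 * sqrt(2) / 2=-591.85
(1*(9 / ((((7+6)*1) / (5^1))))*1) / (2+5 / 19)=855 / 559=1.53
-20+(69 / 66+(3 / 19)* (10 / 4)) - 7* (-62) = 86827 / 209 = 415.44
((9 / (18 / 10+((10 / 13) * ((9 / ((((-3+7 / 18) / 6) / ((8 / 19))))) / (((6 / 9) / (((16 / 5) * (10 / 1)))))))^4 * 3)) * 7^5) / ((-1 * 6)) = -1526298400818351249635 / 1940840996285510188317552966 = -0.00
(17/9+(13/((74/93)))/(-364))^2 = 3.40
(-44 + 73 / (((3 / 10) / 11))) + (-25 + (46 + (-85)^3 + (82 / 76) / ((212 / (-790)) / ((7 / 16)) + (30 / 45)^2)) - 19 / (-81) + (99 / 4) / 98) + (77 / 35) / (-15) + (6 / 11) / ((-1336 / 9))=-2225701811380705859 / 3639875933925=-611477.38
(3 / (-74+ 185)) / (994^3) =1 / 36337988008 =0.00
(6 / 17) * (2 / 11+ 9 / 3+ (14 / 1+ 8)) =1662 / 187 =8.89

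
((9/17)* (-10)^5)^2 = 810000000000/289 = 2802768166.09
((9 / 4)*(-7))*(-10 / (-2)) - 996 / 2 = -576.75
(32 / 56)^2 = 16 / 49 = 0.33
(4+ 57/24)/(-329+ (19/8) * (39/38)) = -102/5225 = -0.02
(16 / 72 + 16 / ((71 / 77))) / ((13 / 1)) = 11230 / 8307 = 1.35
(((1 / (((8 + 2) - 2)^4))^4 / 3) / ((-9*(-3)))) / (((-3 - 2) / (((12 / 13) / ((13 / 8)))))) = -1 / 200682862301675520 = -0.00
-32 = -32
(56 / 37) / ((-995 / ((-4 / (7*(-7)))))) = -32 / 257705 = -0.00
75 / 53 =1.42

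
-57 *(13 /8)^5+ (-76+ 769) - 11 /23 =46.66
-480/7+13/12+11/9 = -16699/252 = -66.27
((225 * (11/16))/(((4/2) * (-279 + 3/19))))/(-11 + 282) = -15675/15314752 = -0.00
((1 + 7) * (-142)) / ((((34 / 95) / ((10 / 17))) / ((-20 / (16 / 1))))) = 674500 / 289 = 2333.91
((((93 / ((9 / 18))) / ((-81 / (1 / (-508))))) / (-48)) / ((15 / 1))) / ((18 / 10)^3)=-775 / 719925408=-0.00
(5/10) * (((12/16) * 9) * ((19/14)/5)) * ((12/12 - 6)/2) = -513/224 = -2.29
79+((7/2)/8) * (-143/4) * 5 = 51/64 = 0.80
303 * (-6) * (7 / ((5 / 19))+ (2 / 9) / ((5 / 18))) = -49813.20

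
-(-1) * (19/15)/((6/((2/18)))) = 19/810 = 0.02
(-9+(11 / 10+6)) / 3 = -19 / 30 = -0.63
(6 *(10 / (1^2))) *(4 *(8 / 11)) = 1920 / 11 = 174.55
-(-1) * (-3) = -3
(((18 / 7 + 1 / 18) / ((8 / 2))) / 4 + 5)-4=2347 / 2016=1.16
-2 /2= -1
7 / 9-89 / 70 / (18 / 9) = 179 / 1260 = 0.14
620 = 620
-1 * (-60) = 60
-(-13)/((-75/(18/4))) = -39/50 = -0.78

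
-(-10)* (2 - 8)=-60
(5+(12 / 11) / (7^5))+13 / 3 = 5176592 / 554631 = 9.33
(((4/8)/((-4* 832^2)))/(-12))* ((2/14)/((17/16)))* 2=1/247123968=0.00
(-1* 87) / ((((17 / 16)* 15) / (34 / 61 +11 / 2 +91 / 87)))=-38.78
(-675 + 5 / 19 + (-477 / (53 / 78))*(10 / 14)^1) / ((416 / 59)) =-4614685 / 27664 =-166.81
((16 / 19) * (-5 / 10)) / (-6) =4 / 57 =0.07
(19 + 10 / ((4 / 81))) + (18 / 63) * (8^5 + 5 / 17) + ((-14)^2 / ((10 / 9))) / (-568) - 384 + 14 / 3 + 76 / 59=275331952367 / 29909460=9205.51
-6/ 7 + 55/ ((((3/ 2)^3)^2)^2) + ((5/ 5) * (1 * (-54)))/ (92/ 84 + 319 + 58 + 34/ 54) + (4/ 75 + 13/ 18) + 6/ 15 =7984848972013/ 13314005368650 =0.60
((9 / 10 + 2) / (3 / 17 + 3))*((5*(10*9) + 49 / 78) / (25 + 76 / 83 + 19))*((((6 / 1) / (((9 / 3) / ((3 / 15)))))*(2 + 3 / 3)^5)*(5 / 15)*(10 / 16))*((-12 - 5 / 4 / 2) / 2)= -145264455031 / 124067840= -1170.85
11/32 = 0.34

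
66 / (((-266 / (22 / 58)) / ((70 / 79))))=-3630 / 43529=-0.08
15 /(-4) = -15 /4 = -3.75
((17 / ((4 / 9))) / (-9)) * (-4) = 17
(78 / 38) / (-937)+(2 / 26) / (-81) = -58870 / 18746559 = -0.00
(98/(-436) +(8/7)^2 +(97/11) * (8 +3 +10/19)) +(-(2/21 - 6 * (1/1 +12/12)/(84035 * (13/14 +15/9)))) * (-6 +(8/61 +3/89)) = 920054320451363/8908529869470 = 103.28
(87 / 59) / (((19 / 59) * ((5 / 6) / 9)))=4698 / 95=49.45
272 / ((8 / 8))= 272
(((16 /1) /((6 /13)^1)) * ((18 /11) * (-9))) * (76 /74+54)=-28093.80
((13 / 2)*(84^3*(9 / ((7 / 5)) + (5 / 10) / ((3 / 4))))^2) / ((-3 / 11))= -421496964016128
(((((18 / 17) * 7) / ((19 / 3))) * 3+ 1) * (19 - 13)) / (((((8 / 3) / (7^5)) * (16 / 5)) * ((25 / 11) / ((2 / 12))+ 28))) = 12121460505 / 9467776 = 1280.29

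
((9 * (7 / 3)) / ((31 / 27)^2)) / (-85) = -15309 / 81685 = -0.19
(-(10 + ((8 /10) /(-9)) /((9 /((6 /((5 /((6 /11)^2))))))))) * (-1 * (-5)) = -90718 /1815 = -49.98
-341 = -341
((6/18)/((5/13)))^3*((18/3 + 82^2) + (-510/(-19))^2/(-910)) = 7471869236/1705725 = 4380.47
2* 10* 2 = 40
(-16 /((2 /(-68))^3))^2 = 395469930496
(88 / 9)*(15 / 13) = 440 / 39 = 11.28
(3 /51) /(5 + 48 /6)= 1 /221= 0.00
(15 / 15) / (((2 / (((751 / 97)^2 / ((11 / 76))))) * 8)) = 10716019 / 413996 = 25.88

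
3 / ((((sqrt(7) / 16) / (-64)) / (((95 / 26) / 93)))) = -48640* sqrt(7) / 2821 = -45.62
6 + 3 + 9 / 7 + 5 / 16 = 1187 / 112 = 10.60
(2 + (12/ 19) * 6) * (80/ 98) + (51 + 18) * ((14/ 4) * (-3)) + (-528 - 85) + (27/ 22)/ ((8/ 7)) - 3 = -218698609/ 163856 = -1334.70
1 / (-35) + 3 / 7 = 2 / 5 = 0.40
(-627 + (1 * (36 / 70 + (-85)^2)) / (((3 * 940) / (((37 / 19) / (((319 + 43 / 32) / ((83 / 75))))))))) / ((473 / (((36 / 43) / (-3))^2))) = -3615878617226416 / 35026262785985625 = -0.10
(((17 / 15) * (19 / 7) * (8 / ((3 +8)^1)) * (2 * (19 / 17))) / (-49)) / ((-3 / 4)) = 23104 / 169785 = 0.14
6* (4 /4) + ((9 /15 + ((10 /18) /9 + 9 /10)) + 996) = 162577 /162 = 1003.56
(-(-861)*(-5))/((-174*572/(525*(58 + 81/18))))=94171875/66352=1419.28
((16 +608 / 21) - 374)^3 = -329939371000 / 9261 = -35626754.24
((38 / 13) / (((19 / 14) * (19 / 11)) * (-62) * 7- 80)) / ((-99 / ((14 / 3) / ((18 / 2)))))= 532 / 38132289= 0.00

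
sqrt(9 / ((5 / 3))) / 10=3 * sqrt(15) / 50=0.23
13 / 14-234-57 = -4061 / 14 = -290.07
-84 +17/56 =-4687/56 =-83.70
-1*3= -3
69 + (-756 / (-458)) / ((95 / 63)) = 1524909 / 21755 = 70.09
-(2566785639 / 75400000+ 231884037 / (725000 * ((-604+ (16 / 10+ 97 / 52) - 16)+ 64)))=-19077458618559 / 570099400000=-33.46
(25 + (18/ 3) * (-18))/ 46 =-83/ 46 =-1.80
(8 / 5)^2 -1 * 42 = -986 / 25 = -39.44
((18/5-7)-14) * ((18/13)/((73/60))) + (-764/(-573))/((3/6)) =-48784/2847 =-17.14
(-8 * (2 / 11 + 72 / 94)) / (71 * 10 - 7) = -0.01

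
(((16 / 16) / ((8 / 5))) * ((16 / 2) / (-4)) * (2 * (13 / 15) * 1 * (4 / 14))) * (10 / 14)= -65 / 147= -0.44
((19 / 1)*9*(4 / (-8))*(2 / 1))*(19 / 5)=-649.80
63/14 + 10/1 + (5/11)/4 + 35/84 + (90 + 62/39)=45740/429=106.62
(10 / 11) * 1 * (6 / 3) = 20 / 11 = 1.82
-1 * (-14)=14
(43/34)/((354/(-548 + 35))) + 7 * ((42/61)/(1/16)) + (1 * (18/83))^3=10535982363129/139934576084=75.29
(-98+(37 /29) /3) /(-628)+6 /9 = 14971 /18212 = 0.82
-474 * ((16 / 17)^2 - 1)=15642 / 289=54.12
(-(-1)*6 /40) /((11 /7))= 21 /220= 0.10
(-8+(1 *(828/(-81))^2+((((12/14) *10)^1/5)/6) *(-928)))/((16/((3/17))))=-11953/6426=-1.86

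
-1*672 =-672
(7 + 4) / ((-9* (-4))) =11 / 36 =0.31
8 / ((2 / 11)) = 44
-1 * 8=-8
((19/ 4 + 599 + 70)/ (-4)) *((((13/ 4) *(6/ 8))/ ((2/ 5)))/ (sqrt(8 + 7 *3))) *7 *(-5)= 18393375 *sqrt(29)/ 14848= 6671.02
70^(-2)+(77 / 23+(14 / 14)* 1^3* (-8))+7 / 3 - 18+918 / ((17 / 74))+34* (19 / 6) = 460193323 / 112700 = 4083.35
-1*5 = -5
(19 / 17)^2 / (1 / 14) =5054 / 289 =17.49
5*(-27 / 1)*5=-675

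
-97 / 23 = -4.22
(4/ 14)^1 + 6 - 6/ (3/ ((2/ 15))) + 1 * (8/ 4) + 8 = 1682/ 105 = 16.02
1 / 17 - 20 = -339 / 17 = -19.94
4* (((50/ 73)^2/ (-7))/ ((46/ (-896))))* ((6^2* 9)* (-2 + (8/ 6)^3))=626.60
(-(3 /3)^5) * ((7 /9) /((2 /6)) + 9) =-34 /3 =-11.33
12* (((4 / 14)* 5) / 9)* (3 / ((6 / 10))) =200 / 21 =9.52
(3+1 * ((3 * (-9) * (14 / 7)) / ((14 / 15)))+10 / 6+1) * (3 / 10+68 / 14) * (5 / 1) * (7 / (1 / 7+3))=-98914 / 33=-2997.39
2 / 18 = 1 / 9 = 0.11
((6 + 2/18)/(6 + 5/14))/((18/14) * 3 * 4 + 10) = 2695/71289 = 0.04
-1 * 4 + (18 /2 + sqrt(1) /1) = 6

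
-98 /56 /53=-0.03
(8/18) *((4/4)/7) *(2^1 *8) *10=640/63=10.16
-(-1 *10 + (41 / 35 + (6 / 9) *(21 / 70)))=302 / 35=8.63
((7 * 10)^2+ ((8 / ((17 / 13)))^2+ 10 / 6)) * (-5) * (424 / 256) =-1134781145 / 27744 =-40901.86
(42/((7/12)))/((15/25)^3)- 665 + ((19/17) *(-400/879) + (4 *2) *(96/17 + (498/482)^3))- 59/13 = -256246586156176/906381477313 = -282.71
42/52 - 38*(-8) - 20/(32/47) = 28645/104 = 275.43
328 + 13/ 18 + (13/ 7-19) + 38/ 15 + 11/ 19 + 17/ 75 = 314.92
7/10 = 0.70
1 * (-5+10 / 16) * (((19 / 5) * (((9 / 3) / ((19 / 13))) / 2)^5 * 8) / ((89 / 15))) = -9473540895 / 371154208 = -25.52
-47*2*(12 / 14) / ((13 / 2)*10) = -564 / 455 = -1.24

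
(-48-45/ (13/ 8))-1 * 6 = -81.69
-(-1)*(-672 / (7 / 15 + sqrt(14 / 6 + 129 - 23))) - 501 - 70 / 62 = -188235578 / 377053 - 126000*sqrt(39) / 12163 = -563.92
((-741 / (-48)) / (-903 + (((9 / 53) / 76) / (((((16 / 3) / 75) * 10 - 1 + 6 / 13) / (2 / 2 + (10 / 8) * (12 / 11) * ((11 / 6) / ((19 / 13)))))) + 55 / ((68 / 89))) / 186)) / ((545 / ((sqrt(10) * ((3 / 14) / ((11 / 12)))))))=-1044870387966 * sqrt(10) / 142430060238722795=-0.00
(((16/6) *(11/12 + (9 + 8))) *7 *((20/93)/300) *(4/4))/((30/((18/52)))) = 0.00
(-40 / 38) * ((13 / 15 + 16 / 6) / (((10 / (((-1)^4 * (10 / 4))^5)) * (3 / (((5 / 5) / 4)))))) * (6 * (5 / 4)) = -165625 / 7296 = -22.70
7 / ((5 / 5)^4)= 7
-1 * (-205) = 205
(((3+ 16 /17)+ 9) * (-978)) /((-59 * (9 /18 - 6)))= -39120 /1003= -39.00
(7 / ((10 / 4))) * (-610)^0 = 2.80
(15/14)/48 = 5/224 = 0.02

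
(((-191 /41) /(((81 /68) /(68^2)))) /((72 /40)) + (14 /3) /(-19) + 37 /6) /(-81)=11404012255 /91998342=123.96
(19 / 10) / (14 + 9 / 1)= 19 / 230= 0.08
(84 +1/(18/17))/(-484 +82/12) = -1529/8589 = -0.18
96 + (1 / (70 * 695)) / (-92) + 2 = 438628399 / 4475800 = 98.00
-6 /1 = -6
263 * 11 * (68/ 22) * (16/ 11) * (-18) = -2575296/ 11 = -234117.82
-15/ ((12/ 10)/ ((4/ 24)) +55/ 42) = -3150/ 1787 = -1.76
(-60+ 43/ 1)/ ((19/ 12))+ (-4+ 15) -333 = -6322/ 19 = -332.74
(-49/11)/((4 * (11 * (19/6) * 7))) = -21/4598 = -0.00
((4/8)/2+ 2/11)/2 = 19/88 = 0.22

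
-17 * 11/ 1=-187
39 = 39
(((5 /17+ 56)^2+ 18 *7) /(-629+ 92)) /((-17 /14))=4443894 /879427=5.05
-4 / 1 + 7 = 3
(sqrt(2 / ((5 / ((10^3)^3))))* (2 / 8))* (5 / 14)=12500 / 7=1785.71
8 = 8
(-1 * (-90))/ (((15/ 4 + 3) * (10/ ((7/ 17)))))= 28/ 51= 0.55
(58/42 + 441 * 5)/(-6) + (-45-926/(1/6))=-376030/63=-5968.73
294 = 294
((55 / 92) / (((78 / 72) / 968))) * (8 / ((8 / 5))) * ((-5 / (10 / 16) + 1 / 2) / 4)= -1497375 / 299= -5007.94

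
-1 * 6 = -6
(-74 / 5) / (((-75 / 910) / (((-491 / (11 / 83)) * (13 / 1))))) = -7135198252 / 825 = -8648725.15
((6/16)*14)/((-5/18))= -189/10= -18.90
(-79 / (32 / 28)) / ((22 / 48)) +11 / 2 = -145.32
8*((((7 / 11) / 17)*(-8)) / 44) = -112 / 2057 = -0.05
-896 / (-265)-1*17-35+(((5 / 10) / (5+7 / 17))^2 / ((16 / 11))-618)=-95691922749 / 143549440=-666.61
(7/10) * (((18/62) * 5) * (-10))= -10.16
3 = 3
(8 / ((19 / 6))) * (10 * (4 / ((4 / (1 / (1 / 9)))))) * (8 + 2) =43200 / 19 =2273.68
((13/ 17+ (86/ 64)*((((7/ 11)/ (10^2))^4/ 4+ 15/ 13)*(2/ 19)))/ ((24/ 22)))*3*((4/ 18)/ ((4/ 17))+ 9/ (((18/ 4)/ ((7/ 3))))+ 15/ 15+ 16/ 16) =5557539449102876479/ 286150092800000000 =19.42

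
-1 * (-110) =110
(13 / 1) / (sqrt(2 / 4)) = 13 * sqrt(2) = 18.38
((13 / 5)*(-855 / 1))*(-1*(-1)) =-2223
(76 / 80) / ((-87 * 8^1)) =-19 / 13920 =-0.00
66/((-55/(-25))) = 30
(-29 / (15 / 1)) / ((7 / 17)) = -493 / 105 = -4.70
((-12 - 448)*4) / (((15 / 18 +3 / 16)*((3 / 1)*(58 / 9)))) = -93.23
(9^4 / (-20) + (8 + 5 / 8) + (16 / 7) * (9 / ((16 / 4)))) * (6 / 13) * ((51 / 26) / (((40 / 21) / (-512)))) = 323132328 / 4225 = 76481.02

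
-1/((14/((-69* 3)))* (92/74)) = 333/28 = 11.89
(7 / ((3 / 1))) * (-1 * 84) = -196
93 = 93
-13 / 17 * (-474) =6162 / 17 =362.47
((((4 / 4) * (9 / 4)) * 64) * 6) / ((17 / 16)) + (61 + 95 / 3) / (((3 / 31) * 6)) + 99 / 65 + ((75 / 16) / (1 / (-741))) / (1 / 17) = -27722274029 / 477360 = -58074.15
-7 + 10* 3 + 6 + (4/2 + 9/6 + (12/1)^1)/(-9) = 491/18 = 27.28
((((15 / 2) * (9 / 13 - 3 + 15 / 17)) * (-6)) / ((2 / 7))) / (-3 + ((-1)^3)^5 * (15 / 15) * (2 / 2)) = -99225 / 1768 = -56.12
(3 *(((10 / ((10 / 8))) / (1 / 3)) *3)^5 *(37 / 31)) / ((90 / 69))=823307452416 / 155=5311660983.33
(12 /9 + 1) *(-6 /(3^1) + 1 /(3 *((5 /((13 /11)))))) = -4.48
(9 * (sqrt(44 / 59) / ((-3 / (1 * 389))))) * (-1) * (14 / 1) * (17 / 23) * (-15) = -8332380 * sqrt(649) / 1357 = -156426.95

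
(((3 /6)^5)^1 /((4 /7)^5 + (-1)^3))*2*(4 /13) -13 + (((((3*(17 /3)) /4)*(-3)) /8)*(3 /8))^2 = -170278272949 /13446610944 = -12.66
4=4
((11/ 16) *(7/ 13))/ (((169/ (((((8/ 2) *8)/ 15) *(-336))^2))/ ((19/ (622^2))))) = 0.06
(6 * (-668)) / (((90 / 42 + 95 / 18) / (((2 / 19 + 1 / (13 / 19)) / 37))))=-22.87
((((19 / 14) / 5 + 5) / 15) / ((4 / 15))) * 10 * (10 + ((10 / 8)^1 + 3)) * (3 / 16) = 63099 / 1792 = 35.21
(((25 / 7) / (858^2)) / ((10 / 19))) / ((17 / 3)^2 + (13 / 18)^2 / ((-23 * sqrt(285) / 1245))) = 0.00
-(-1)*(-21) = -21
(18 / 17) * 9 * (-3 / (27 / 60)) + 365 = 5125 / 17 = 301.47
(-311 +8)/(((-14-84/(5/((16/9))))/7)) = 4545/94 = 48.35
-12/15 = -4/5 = -0.80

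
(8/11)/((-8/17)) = -17/11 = -1.55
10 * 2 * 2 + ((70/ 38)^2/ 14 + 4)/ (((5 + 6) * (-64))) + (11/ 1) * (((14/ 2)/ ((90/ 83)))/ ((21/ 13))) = 5760776831/ 68618880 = 83.95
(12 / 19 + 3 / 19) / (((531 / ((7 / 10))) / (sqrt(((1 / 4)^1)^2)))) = 7 / 26904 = 0.00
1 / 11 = 0.09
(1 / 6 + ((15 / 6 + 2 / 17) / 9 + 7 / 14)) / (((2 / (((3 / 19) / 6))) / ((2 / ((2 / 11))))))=3223 / 23256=0.14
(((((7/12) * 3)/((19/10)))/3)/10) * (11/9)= 77/2052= 0.04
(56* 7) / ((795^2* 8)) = 49 / 632025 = 0.00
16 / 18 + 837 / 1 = 7541 / 9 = 837.89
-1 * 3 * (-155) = 465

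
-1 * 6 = -6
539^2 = 290521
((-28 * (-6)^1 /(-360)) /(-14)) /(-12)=-0.00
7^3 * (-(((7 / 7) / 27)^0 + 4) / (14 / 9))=-2205 / 2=-1102.50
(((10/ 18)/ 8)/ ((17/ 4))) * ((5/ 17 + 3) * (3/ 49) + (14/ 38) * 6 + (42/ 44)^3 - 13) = -0.16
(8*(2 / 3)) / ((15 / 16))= 256 / 45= 5.69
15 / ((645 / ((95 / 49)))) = 95 / 2107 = 0.05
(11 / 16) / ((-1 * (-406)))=11 / 6496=0.00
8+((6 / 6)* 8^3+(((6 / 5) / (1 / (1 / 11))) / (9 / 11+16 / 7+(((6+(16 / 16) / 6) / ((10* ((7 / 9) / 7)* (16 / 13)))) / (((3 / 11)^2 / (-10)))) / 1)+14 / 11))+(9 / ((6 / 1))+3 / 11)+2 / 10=256619695177 / 490438630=523.25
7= 7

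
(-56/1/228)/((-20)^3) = 7/228000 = 0.00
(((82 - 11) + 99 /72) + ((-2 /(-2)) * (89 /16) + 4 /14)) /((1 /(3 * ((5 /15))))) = 8761 /112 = 78.22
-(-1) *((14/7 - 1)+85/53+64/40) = 1114/265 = 4.20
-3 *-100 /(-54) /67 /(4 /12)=-50 /201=-0.25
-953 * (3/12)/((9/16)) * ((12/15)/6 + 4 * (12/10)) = -282088/135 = -2089.54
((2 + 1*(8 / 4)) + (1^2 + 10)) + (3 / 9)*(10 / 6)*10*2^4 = 935 / 9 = 103.89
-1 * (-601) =601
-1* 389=-389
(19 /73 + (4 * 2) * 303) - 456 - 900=77983 /73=1068.26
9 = 9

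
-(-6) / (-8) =-3 / 4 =-0.75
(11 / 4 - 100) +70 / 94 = -18143 / 188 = -96.51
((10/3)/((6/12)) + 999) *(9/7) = 1293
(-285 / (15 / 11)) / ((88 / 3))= -57 / 8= -7.12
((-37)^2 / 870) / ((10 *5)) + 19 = 827869 / 43500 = 19.03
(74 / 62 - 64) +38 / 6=-5252 / 93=-56.47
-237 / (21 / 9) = -711 / 7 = -101.57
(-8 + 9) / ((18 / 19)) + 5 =109 / 18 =6.06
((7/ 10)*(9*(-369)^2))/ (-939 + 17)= -930.38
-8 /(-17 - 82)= 8 /99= 0.08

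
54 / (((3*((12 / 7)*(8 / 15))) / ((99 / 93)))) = 10395 / 496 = 20.96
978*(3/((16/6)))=4401/4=1100.25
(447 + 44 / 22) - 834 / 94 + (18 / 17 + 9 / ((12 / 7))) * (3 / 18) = 2820017 / 6392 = 441.18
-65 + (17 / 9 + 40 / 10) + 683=5615 / 9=623.89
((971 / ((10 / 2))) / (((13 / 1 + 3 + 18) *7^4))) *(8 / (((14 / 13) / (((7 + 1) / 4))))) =50492 / 1428595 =0.04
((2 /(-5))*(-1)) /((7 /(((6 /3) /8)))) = 1 /70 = 0.01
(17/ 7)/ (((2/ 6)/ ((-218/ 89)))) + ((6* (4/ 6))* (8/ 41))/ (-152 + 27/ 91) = -6294657766/ 352621115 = -17.85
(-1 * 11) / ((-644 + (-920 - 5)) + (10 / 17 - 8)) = 187 / 26799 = 0.01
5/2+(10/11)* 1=75/22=3.41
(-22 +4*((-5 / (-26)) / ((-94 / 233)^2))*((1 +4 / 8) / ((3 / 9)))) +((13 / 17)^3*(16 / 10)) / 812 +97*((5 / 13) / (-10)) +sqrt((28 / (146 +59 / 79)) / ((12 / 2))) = -2555859634723 / 572811681260 +sqrt(38465574) / 34779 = -4.28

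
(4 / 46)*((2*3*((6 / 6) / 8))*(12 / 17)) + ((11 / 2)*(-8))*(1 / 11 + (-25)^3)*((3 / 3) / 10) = 134405558 / 1955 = 68749.65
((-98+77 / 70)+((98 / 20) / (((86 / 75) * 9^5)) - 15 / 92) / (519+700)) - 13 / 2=-12268243698976 / 118648238265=-103.40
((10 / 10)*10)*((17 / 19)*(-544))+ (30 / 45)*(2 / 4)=-4867.04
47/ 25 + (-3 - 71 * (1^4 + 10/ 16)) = -23299/ 200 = -116.50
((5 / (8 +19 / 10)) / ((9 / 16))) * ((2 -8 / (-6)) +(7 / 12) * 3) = 4.56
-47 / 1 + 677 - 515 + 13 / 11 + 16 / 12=3878 / 33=117.52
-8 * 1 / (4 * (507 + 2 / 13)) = -26 / 6593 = -0.00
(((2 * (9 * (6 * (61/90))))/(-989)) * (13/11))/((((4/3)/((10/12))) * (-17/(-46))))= -2379/16082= -0.15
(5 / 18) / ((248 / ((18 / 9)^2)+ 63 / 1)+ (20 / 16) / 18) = 4 / 1801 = 0.00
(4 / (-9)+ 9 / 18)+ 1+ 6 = 127 / 18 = 7.06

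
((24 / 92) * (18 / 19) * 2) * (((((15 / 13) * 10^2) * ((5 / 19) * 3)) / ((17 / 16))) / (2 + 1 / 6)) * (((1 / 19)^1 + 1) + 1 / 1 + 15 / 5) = 44789760000 / 453235861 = 98.82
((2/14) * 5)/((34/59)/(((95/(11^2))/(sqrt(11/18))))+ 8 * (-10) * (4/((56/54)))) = -1526818815000/659583447436789 - 1210595925 * sqrt(22)/1319166894873578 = -0.00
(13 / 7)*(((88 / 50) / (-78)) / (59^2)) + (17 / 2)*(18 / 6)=93203731 / 3655050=25.50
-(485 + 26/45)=-21851/45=-485.58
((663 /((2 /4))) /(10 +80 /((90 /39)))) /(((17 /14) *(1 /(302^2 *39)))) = 5826293928 /67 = 86959610.87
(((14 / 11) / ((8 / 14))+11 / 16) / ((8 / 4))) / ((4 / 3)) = 1539 / 1408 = 1.09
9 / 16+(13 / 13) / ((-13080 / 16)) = 14683 / 26160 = 0.56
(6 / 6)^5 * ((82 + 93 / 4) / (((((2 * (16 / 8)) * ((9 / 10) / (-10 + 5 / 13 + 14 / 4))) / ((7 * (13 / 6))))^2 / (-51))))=-24627415925 / 6912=-3562994.20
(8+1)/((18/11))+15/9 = 43/6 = 7.17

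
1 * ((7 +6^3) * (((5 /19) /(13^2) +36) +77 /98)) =368782905 /44954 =8203.56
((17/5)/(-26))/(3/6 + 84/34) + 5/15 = 5698/19695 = 0.29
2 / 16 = 1 / 8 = 0.12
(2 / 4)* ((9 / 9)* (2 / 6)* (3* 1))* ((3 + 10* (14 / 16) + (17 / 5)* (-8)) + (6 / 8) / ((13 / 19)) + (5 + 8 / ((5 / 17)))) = 116 / 13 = 8.92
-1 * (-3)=3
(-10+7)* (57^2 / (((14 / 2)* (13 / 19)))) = -185193 / 91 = -2035.09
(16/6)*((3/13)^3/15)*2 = 48/10985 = 0.00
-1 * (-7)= 7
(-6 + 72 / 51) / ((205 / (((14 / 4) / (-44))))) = 273 / 153340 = 0.00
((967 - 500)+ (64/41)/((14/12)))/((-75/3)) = -134413/7175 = -18.73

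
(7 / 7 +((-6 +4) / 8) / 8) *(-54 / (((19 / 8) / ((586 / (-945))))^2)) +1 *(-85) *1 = -1057487479 / 11940075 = -88.57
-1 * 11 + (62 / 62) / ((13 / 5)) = -138 / 13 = -10.62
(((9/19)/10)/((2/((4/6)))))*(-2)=-3/95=-0.03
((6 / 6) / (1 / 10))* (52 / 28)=18.57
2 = 2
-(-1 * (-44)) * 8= -352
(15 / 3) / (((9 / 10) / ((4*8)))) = 1600 / 9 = 177.78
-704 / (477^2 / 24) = -5632 / 75843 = -0.07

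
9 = 9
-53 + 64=11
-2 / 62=-1 / 31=-0.03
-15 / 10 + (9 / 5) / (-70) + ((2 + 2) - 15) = -2192 / 175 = -12.53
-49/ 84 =-7/ 12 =-0.58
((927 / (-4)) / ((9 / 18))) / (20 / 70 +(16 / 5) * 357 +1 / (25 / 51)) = -162225 / 400654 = -0.40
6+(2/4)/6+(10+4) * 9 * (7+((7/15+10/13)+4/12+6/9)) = 912449/780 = 1169.81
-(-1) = 1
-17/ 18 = -0.94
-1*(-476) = 476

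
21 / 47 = 0.45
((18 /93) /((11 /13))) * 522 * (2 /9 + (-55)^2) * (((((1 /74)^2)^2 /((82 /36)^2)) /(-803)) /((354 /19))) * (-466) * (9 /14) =33126701308857 /712565155178240518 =0.00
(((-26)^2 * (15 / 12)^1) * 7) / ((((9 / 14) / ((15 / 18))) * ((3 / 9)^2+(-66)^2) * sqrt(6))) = 41405 * sqrt(6) / 141138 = 0.72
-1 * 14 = -14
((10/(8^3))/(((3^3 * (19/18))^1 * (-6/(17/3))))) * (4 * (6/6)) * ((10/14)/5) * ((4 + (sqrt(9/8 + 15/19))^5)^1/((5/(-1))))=17/57456 + 159953 * sqrt(11058)/44838764544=0.00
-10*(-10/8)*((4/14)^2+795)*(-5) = -4869875/98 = -49692.60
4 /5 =0.80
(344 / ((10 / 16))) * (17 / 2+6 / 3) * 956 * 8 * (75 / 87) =1104983040 / 29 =38102863.45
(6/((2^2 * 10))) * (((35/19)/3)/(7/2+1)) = 7/342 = 0.02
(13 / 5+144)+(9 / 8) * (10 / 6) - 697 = -21941 / 40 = -548.52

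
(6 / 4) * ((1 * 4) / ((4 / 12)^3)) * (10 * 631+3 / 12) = 2044521 / 2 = 1022260.50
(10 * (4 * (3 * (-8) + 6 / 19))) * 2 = -36000 / 19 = -1894.74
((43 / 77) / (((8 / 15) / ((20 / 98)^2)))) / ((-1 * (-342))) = 5375 / 42151956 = 0.00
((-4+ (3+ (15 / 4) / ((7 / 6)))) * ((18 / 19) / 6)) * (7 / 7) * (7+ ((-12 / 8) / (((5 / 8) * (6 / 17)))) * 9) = -25203 / 1330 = -18.95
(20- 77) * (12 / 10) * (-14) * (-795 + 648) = -703836 / 5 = -140767.20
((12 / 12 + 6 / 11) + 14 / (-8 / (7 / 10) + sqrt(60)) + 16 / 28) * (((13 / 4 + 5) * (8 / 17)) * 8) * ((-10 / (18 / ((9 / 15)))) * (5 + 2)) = 31760 / 2941 + 422576 * sqrt(15) / 14705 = 122.10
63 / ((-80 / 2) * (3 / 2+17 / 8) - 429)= -0.11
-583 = -583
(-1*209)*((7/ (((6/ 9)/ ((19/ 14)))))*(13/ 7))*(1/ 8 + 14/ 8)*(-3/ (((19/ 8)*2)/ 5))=1833975/ 56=32749.55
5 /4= 1.25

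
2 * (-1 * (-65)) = 130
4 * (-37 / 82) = -74 / 41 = -1.80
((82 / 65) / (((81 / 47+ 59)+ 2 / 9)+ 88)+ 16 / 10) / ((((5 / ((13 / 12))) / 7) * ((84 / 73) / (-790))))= -1674.84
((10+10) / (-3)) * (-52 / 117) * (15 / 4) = 100 / 9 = 11.11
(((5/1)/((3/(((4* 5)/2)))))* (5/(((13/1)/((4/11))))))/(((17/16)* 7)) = 16000/51051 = 0.31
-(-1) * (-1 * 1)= -1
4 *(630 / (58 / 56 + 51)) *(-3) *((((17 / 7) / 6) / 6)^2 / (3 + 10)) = -2890 / 56823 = -0.05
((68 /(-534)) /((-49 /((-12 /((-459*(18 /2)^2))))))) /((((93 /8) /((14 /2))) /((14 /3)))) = 128 /54305397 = 0.00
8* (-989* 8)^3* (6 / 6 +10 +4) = -59434700943360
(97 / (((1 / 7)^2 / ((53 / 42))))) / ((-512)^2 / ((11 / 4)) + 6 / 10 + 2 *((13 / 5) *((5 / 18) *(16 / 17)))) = 100943535 / 1604354258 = 0.06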